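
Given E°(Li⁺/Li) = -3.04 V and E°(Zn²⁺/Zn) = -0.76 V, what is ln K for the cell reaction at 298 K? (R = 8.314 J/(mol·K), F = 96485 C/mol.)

E°_cell = -0.76 − (-3.04) = 2.28 V, with n = 2 electrons transferred.
At equilibrium E = 0, so the Nernst equation gives ln K = nFE°/RT = (2)(96485)(2.28)/((8.314)(298)) = 177.58.

ln K = 177.6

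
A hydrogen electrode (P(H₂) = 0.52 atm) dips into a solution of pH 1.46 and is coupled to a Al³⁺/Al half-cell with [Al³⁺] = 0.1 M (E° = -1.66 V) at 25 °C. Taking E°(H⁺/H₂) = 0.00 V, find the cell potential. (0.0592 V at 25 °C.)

1.60 V

The hydrogen couple is the cathode, so E°_cell = 1.66 V; n = 6.
[H⁺] = 10^(−1.46) = 0.035 M, and Q = [Al³⁺]^2·P(H₂)^3 / [H⁺]^6 = 8.09 × 10^5.
E = E° − (0.0592/6) log Q = 1.66 − (0.0592/6)(5.908) = 1.602 V.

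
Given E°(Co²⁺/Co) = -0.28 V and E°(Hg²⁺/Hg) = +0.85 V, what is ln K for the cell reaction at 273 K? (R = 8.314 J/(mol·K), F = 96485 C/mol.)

ln K = 96.1

E°_cell = +0.85 − (-0.28) = 1.13 V, with n = 2 electrons transferred.
At equilibrium E = 0, so the Nernst equation gives ln K = nFE°/RT = (2)(96485)(1.13)/((8.314)(273)) = 96.07.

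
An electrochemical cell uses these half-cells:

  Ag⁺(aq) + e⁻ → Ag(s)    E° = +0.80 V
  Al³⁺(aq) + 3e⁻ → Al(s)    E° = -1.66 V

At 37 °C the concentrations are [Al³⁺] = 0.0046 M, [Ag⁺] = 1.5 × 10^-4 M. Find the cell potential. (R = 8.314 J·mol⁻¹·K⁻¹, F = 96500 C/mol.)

2.27 V

The Ag⁺/Ag couple has the higher reduction potential and acts as the cathode, so E°_cell = +0.80 − (-1.66) = 2.46 V.
Balancing electrons gives n = 3; the reaction quotient is Q = [Al³⁺]/[Ag⁺]^3 = 1.36 × 10^9.
E = E° − (RT/nF) ln Q = 2.46 − (8.314×310)/(3×96500) × (21.033) = 2.460 − 0.187 = 2.273 V.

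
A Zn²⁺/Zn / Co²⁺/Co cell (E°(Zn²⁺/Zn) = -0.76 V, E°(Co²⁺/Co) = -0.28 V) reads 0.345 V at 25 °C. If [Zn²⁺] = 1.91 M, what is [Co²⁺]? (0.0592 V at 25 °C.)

From the Nernst equation, log Q = n(E° − E)/0.0592 = 2(0.48 − 0.345)/0.0592 = 4.561, so Q = 3.64 × 10^4.
With Q = [Zn²⁺]/[Co²⁺] and the known concentrations, [Co²⁺] in the denominator gives [Co²⁺] = 5.3 × 10^-5 M.

5.3 × 10^-5 M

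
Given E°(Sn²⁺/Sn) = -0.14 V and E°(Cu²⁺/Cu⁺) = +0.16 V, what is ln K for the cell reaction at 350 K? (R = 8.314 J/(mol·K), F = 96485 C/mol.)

E°_cell = +0.16 − (-0.14) = 0.30 V, with n = 2 electrons transferred.
At equilibrium E = 0, so the Nernst equation gives ln K = nFE°/RT = (2)(96485)(0.30)/((8.314)(350)) = 19.89.

ln K = 19.9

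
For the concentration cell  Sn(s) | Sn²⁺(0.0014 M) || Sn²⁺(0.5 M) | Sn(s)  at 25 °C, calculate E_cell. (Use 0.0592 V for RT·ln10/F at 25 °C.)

Both half-cells are Sn²⁺/Sn, so E°_cell = 0. The concentrated side is the cathode; the cell reaction moves Sn²⁺ from high to low concentration with n = 2.
Q = [Sn²⁺]_dilute/[Sn²⁺]_conc = 0.0014/0.5 = 0.00280.
E = 0 − (0.0592/2) log Q = −(0.0592/2)(-2.553) = 0.0756 V.

0.076 V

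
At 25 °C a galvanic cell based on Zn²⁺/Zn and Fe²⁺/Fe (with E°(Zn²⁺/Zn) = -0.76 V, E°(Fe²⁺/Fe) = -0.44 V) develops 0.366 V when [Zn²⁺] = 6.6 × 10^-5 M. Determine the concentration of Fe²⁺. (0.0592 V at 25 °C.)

From the Nernst equation, log Q = n(E° − E)/0.0592 = 2(0.32 − 0.366)/0.0592 = -1.554, so Q = 0.0279.
With Q = [Zn²⁺]/[Fe²⁺] and the known concentrations, [Fe²⁺] in the denominator gives [Fe²⁺] = 0.0024 M.

0.0024 M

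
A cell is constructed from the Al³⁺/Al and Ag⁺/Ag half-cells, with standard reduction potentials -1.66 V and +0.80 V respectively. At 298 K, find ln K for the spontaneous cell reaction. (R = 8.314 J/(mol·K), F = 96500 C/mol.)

ln K = 287.4

E°_cell = +0.80 − (-1.66) = 2.46 V, with n = 3 electrons transferred.
At equilibrium E = 0, so the Nernst equation gives ln K = nFE°/RT = (3)(96500)(2.46)/((8.314)(298)) = 287.45.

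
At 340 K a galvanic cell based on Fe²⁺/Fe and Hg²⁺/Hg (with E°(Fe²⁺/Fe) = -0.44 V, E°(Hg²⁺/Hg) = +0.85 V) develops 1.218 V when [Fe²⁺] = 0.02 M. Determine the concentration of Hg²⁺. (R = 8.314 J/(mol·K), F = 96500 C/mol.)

From the Nernst equation, ln Q = nF(E° − E)/RT = 2×96500×(1.29 − 1.218)/(8.314×340) = 4.916, so Q = 136.
With Q = [Fe²⁺]/[Hg²⁺] and the known concentrations, [Hg²⁺] in the denominator gives [Hg²⁺] = 1.5 × 10^-4 M.

1.5 × 10^-4 M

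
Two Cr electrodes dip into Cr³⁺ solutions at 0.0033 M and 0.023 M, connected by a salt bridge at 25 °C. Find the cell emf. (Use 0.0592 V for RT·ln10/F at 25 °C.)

Both half-cells are Cr³⁺/Cr, so E°_cell = 0. The concentrated side is the cathode; the cell reaction moves Cr³⁺ from high to low concentration with n = 3.
Q = [Cr³⁺]_dilute/[Cr³⁺]_conc = 0.0033/0.023 = 0.143.
E = 0 − (0.0592/3) log Q = −(0.0592/3)(-0.843) = 0.0166 V.

0.017 V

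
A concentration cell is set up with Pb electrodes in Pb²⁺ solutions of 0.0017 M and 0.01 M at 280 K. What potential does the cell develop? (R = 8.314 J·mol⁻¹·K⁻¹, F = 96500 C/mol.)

Both half-cells are Pb²⁺/Pb, so E°_cell = 0. The concentrated side is the cathode; the cell reaction moves Pb²⁺ from high to low concentration with n = 2.
Q = [Pb²⁺]_dilute/[Pb²⁺]_conc = 0.0017/0.01 = 0.170.
E = 0 − (RT/nF) ln Q = −((8.314×280)/(2×96500))(-1.772) = 0.0214 V.

0.021 V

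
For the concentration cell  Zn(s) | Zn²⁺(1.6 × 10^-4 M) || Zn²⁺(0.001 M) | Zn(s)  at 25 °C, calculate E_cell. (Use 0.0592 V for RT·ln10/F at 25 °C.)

Both half-cells are Zn²⁺/Zn, so E°_cell = 0. The concentrated side is the cathode; the cell reaction moves Zn²⁺ from high to low concentration with n = 2.
Q = [Zn²⁺]_dilute/[Zn²⁺]_conc = 1.6 × 10^-4/0.001 = 0.160.
E = 0 − (0.0592/2) log Q = −(0.0592/2)(-0.796) = 0.0236 V.

0.024 V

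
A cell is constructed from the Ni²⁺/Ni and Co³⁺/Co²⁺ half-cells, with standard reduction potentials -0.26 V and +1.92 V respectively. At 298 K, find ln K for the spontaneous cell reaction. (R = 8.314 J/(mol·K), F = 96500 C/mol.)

ln K = 169.8

E°_cell = +1.92 − (-0.26) = 2.18 V, with n = 2 electrons transferred.
At equilibrium E = 0, so the Nernst equation gives ln K = nFE°/RT = (2)(96500)(2.18)/((8.314)(298)) = 169.82.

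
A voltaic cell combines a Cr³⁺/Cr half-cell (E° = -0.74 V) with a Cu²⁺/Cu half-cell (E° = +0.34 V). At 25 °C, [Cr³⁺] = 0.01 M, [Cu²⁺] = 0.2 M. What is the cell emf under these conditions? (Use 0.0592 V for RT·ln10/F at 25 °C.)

1.10 V

The Cu²⁺/Cu couple has the higher reduction potential and acts as the cathode, so E°_cell = +0.34 − (-0.74) = 1.08 V.
Balancing electrons gives n = 6; the reaction quotient is Q = [Cr³⁺]^2/[Cu²⁺]^3 = 0.0125.
At 25 °C, E = E° − (0.0592/n) log Q = 1.08 − (0.0592/6)(-1.903) = 1.080 + 0.019 = 1.099 V.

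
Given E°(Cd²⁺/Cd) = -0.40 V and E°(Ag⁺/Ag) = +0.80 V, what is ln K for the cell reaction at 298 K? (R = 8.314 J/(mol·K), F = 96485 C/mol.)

ln K = 93.5

E°_cell = +0.80 − (-0.40) = 1.20 V, with n = 2 electrons transferred.
At equilibrium E = 0, so the Nernst equation gives ln K = nFE°/RT = (2)(96485)(1.20)/((8.314)(298)) = 93.46.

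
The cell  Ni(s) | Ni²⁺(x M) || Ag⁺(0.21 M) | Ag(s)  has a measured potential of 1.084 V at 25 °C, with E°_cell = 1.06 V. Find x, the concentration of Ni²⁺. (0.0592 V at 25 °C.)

0.0068 M

From the Nernst equation, log Q = n(E° − E)/0.0592 = 2(1.06 − 1.084)/0.0592 = -0.811, so Q = 0.155.
With Q = [Ni²⁺]/[Ag⁺]^2 and the known concentrations, [Ni²⁺] in the numerator gives [Ni²⁺] = 0.0068 M.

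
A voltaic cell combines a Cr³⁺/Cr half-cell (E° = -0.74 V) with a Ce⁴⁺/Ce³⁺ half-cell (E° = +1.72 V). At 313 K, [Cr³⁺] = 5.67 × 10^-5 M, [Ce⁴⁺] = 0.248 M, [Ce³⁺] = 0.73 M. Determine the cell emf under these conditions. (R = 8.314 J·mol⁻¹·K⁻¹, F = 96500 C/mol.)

2.52 V

The Ce⁴⁺/Ce³⁺ couple has the higher reduction potential and acts as the cathode, so E°_cell = +1.72 − (-0.74) = 2.46 V.
Balancing electrons gives n = 3; the reaction quotient is Q = [Cr³⁺]·[Ce³⁺]^3/[Ce⁴⁺]^3 = 0.00145.
E = E° − (RT/nF) ln Q = 2.46 − (8.314×313)/(3×96500) × (-6.539) = 2.460 + 0.059 = 2.519 V.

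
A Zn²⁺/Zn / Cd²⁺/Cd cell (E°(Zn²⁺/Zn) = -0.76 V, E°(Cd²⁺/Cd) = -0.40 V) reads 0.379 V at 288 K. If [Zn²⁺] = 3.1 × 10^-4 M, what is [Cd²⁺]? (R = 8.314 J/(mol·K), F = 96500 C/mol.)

0.0014 M

From the Nernst equation, ln Q = nF(E° − E)/RT = 2×96500×(0.36 − 0.379)/(8.314×288) = -1.531, so Q = 0.216.
With Q = [Zn²⁺]/[Cd²⁺] and the known concentrations, [Cd²⁺] in the denominator gives [Cd²⁺] = 0.0014 M.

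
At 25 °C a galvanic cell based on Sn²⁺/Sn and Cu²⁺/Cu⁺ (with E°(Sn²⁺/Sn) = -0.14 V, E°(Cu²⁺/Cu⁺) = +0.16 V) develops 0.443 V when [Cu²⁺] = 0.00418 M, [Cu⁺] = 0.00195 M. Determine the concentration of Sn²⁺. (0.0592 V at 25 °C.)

From the Nernst equation, log Q = n(E° − E)/0.0592 = 2(0.30 − 0.443)/0.0592 = -4.831, so Q = 1.48 × 10^-5.
With Q = [Sn²⁺]·[Cu⁺]^2/[Cu²⁺]^2 and the known concentrations, [Sn²⁺] in the numerator gives [Sn²⁺] = 6.8 × 10^-5 M.

6.8 × 10^-5 M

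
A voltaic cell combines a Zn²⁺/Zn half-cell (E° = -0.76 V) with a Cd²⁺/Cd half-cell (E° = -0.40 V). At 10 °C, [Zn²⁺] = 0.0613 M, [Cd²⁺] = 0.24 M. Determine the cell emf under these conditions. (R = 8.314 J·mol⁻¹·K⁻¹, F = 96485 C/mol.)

0.377 V

The Cd²⁺/Cd couple has the higher reduction potential and acts as the cathode, so E°_cell = -0.40 − (-0.76) = 0.36 V.
Balancing electrons gives n = 2; the reaction quotient is Q = [Zn²⁺]/[Cd²⁺] = 0.255.
E = E° − (RT/nF) ln Q = 0.36 − (8.314×283)/(2×96485) × (-1.365) = 0.360 + 0.017 = 0.377 V.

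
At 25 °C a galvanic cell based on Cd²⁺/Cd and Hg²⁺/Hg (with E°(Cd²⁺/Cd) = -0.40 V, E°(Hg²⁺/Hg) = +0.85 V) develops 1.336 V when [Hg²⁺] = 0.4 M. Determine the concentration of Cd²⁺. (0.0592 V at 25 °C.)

From the Nernst equation, log Q = n(E° − E)/0.0592 = 2(1.25 − 1.336)/0.0592 = -2.905, so Q = 0.00124.
With Q = [Cd²⁺]/[Hg²⁺] and the known concentrations, [Cd²⁺] in the numerator gives [Cd²⁺] = 5 × 10^-4 M.

5 × 10^-4 M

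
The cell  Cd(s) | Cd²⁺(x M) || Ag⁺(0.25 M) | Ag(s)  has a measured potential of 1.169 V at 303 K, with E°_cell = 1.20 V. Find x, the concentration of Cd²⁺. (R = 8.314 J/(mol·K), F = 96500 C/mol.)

From the Nernst equation, ln Q = nF(E° − E)/RT = 2×96500×(1.20 − 1.169)/(8.314×303) = 2.375, so Q = 10.8.
With Q = [Cd²⁺]/[Ag⁺]^2 and the known concentrations, [Cd²⁺] in the numerator gives [Cd²⁺] = 0.67 M.

0.67 M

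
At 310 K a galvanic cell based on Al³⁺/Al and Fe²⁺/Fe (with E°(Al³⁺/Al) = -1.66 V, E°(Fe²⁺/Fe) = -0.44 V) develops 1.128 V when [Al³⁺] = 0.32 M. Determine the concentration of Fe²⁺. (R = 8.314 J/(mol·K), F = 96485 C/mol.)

4.8 × 10^-4 M

From the Nernst equation, ln Q = nF(E° − E)/RT = 6×96485×(1.22 − 1.128)/(8.314×310) = 20.665, so Q = 9.43 × 10^8.
With Q = [Al³⁺]^2/[Fe²⁺]^3 and the known concentrations, [Fe²⁺]^3 in the denominator gives [Fe²⁺] = 4.8 × 10^-4 M.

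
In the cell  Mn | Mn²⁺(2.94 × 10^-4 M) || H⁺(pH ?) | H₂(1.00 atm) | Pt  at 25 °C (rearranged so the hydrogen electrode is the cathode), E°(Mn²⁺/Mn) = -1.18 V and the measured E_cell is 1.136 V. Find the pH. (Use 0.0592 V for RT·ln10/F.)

pH = 2.51

E°_cell = 1.18 V and n = 2.
log Q = n(E° − E)/0.0592 = 2×(1.18 − 1.136)/0.0592 = 1.486.
With Q = [Mn²⁺]·P(H₂) / [H⁺]^2, solving for [H⁺] gives log[H⁺] = -2.509, so pH = 2.51.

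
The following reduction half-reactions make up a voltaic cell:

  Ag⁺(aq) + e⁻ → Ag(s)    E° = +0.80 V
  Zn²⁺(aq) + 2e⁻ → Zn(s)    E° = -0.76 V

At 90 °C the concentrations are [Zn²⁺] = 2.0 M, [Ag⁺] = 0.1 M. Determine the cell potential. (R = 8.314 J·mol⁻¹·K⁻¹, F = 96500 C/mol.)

The Ag⁺/Ag couple has the higher reduction potential and acts as the cathode, so E°_cell = +0.80 − (-0.76) = 1.56 V.
Balancing electrons gives n = 2; the reaction quotient is Q = [Zn²⁺]/[Ag⁺]^2 = 200.
E = E° − (RT/nF) ln Q = 1.56 − (8.314×363)/(2×96500) × (5.298) = 1.560 − 0.083 = 1.477 V.

1.48 V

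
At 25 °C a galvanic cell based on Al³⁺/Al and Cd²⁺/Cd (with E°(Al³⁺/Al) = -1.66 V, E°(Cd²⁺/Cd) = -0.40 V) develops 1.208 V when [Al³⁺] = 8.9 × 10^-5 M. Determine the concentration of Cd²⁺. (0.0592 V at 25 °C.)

3.5 × 10^-5 M

From the Nernst equation, log Q = n(E° − E)/0.0592 = 6(1.26 − 1.208)/0.0592 = 5.270, so Q = 1.86 × 10^5.
With Q = [Al³⁺]^2/[Cd²⁺]^3 and the known concentrations, [Cd²⁺]^3 in the denominator gives [Cd²⁺] = 3.5 × 10^-5 M.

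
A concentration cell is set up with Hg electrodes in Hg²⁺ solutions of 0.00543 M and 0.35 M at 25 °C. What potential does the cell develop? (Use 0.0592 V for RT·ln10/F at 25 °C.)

Both half-cells are Hg²⁺/Hg, so E°_cell = 0. The concentrated side is the cathode; the cell reaction moves Hg²⁺ from high to low concentration with n = 2.
Q = [Hg²⁺]_dilute/[Hg²⁺]_conc = 0.00543/0.35 = 0.0155.
E = 0 − (0.0592/2) log Q = −(0.0592/2)(-1.809) = 0.0535 V.

0.054 V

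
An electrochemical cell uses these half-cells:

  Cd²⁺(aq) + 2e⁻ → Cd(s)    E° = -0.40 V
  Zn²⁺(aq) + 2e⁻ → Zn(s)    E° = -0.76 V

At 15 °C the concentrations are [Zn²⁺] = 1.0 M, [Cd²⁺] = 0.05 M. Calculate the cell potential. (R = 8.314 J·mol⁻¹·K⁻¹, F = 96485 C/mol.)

The Cd²⁺/Cd couple has the higher reduction potential and acts as the cathode, so E°_cell = -0.40 − (-0.76) = 0.36 V.
Balancing electrons gives n = 2; the reaction quotient is Q = [Zn²⁺]/[Cd²⁺] = 20.0.
E = E° − (RT/nF) ln Q = 0.36 − (8.314×288)/(2×96485) × (2.996) = 0.360 − 0.037 = 0.323 V.

0.323 V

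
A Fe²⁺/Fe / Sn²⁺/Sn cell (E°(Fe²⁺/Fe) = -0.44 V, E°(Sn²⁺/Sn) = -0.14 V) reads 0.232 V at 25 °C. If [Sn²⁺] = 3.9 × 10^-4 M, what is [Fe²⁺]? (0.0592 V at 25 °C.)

From the Nernst equation, log Q = n(E° − E)/0.0592 = 2(0.30 − 0.232)/0.0592 = 2.297, so Q = 198.
With Q = [Fe²⁺]/[Sn²⁺] and the known concentrations, [Fe²⁺] in the numerator gives [Fe²⁺] = 0.077 M.

0.077 M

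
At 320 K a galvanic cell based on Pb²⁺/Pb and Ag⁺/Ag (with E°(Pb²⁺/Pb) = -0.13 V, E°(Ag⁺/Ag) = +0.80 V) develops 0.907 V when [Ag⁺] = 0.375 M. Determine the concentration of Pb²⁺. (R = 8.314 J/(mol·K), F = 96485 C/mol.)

0.75 M

From the Nernst equation, ln Q = nF(E° − E)/RT = 2×96485×(0.93 − 0.907)/(8.314×320) = 1.668, so Q = 5.30.
With Q = [Pb²⁺]/[Ag⁺]^2 and the known concentrations, [Pb²⁺] in the numerator gives [Pb²⁺] = 0.75 M.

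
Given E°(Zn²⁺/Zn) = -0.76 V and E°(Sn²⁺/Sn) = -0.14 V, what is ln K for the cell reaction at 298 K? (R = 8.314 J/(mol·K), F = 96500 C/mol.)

ln K = 48.3

E°_cell = -0.14 − (-0.76) = 0.62 V, with n = 2 electrons transferred.
At equilibrium E = 0, so the Nernst equation gives ln K = nFE°/RT = (2)(96500)(0.62)/((8.314)(298)) = 48.30.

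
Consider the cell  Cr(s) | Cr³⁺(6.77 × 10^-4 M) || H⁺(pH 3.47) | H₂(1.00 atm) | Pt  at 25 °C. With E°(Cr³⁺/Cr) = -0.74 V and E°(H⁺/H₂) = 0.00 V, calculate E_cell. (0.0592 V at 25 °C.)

0.60 V

The hydrogen couple is the cathode, so E°_cell = 0.74 V; n = 6.
[H⁺] = 10^(−3.47) = 3.4 × 10^-4 M, and Q = [Cr³⁺]^2·P(H₂)^3 / [H⁺]^6 = 3.03 × 10^14.
E = E° − (0.0592/6) log Q = 0.74 − (0.0592/6)(14.481) = 0.597 V.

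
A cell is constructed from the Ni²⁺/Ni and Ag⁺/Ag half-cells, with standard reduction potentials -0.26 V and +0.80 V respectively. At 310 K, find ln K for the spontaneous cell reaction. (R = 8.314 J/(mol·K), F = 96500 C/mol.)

ln K = 79.4

E°_cell = +0.80 − (-0.26) = 1.06 V, with n = 2 electrons transferred.
At equilibrium E = 0, so the Nernst equation gives ln K = nFE°/RT = (2)(96500)(1.06)/((8.314)(310)) = 79.38.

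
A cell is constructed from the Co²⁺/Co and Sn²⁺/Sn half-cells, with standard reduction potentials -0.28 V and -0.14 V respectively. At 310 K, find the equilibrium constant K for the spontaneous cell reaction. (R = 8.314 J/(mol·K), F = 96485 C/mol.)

E°_cell = -0.14 − (-0.28) = 0.14 V, with n = 2 electrons transferred.
At equilibrium E = 0, so the Nernst equation gives ln K = nFE°/RT = (2)(96485)(0.14)/((8.314)(310)) = 10.48.
K = e^10.48 = 3.6 × 10^4.

3.6 × 10^4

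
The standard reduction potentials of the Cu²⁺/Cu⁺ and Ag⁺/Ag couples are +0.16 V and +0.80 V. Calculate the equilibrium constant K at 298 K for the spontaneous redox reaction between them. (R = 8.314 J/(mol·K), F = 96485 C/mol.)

E°_cell = +0.80 − (+0.16) = 0.64 V, with n = 1 electron transferred.
At equilibrium E = 0, so the Nernst equation gives ln K = nFE°/RT = (1)(96485)(0.64)/((8.314)(298)) = 24.92.
K = e^24.92 = 6.7 × 10^10.

6.7 × 10^10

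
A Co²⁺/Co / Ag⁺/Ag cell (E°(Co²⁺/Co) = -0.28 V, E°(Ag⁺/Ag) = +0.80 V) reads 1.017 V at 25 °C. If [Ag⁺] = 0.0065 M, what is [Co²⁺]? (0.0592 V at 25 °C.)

From the Nernst equation, log Q = n(E° − E)/0.0592 = 2(1.08 − 1.017)/0.0592 = 2.128, so Q = 134.
With Q = [Co²⁺]/[Ag⁺]^2 and the known concentrations, [Co²⁺] in the numerator gives [Co²⁺] = 0.0057 M.

0.0057 M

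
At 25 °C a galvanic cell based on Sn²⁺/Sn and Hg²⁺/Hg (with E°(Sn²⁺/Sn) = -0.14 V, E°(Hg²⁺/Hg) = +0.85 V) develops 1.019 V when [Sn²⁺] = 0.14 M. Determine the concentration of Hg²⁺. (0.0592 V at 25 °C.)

From the Nernst equation, log Q = n(E° − E)/0.0592 = 2(0.99 − 1.019)/0.0592 = -0.980, so Q = 0.105.
With Q = [Sn²⁺]/[Hg²⁺] and the known concentrations, [Hg²⁺] in the denominator gives [Hg²⁺] = 1.3 M.

1.3 M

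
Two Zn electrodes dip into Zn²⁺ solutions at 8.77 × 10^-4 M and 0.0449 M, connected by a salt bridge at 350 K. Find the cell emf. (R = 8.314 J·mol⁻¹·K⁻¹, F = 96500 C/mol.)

Both half-cells are Zn²⁺/Zn, so E°_cell = 0. The concentrated side is the cathode; the cell reaction moves Zn²⁺ from high to low concentration with n = 2.
Q = [Zn²⁺]_dilute/[Zn²⁺]_conc = 8.77 × 10^-4/0.0449 = 0.0195.
E = 0 − (RT/nF) ln Q = −((8.314×350)/(2×96500))(-3.936) = 0.0593 V.

0.059 V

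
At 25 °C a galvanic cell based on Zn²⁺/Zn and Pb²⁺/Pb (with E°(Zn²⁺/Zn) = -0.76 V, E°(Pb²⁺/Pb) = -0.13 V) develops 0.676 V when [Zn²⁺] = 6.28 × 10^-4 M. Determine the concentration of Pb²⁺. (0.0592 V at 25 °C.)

0.022 M

From the Nernst equation, log Q = n(E° − E)/0.0592 = 2(0.63 − 0.676)/0.0592 = -1.554, so Q = 0.0279.
With Q = [Zn²⁺]/[Pb²⁺] and the known concentrations, [Pb²⁺] in the denominator gives [Pb²⁺] = 0.022 M.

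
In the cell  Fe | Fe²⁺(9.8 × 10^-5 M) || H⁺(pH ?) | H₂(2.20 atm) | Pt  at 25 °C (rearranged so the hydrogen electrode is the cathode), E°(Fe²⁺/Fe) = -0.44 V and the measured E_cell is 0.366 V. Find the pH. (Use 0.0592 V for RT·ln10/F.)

E°_cell = 0.44 V and n = 2.
log Q = n(E° − E)/0.0592 = 2×(0.44 − 0.366)/0.0592 = 2.500.
With Q = [Fe²⁺]·P(H₂) / [H⁺]^2, solving for [H⁺] gives log[H⁺] = -3.083, so pH = 3.08.

pH = 3.08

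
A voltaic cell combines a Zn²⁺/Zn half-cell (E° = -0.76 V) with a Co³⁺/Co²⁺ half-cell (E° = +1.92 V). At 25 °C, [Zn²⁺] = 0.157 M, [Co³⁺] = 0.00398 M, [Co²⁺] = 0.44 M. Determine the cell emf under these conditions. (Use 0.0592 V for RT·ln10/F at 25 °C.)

The Co³⁺/Co²⁺ couple has the higher reduction potential and acts as the cathode, so E°_cell = +1.92 − (-0.76) = 2.68 V.
Balancing electrons gives n = 2; the reaction quotient is Q = [Zn²⁺]·[Co²⁺]^2/[Co³⁺]^2 = 1920.
At 25 °C, E = E° − (0.0592/n) log Q = 2.68 − (0.0592/2)(3.283) = 2.680 − 0.097 = 2.583 V.

2.58 V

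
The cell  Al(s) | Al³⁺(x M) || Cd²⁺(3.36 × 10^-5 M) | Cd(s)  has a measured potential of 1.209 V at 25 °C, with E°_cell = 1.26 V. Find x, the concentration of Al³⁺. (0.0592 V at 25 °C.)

7.5 × 10^-5 M

From the Nernst equation, log Q = n(E° − E)/0.0592 = 6(1.26 − 1.209)/0.0592 = 5.169, so Q = 1.48 × 10^5.
With Q = [Al³⁺]^2/[Cd²⁺]^3 and the known concentrations, [Al³⁺]^2 in the numerator gives [Al³⁺] = 7.5 × 10^-5 M.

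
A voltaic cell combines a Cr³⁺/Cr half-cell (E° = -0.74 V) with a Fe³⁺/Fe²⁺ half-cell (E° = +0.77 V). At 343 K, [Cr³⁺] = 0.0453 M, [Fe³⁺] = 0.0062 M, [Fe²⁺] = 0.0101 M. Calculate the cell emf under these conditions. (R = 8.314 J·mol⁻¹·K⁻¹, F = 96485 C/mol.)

1.53 V

The Fe³⁺/Fe²⁺ couple has the higher reduction potential and acts as the cathode, so E°_cell = +0.77 − (-0.74) = 1.51 V.
Balancing electrons gives n = 3; the reaction quotient is Q = [Cr³⁺]·[Fe²⁺]^3/[Fe³⁺]^3 = 0.196.
E = E° − (RT/nF) ln Q = 1.51 − (8.314×343)/(3×96485) × (-1.630) = 1.510 + 0.016 = 1.526 V.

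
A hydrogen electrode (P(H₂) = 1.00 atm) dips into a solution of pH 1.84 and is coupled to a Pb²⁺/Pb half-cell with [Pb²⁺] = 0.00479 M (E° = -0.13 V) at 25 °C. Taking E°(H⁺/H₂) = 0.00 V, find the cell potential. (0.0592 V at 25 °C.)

The hydrogen couple is the cathode, so E°_cell = 0.13 V; n = 2.
[H⁺] = 10^(−1.84) = 0.014 M, and Q = [Pb²⁺]·P(H₂) / [H⁺]^2 = 22.9.
E = E° − (0.0592/2) log Q = 0.13 − (0.0592/2)(1.360) = 0.090 V.

0.090 V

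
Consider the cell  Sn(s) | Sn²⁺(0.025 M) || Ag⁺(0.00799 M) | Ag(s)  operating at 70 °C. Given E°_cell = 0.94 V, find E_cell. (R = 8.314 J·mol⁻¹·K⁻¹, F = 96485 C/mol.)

Balancing electrons gives n = 2; the reaction quotient is Q = [Sn²⁺]/[Ag⁺]^2 = 392.
E = E° − (RT/nF) ln Q = 0.94 − (8.314×343)/(2×96485) × (5.970) = 0.940 − 0.088 = 0.852 V.

0.852 V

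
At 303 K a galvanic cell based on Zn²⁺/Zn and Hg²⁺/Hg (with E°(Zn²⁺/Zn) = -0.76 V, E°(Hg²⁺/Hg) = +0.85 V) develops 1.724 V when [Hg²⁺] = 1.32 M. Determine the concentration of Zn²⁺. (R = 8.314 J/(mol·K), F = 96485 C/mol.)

From the Nernst equation, ln Q = nF(E° − E)/RT = 2×96485×(1.61 − 1.724)/(8.314×303) = -8.733, so Q = 1.61 × 10^-4.
With Q = [Zn²⁺]/[Hg²⁺] and the known concentrations, [Zn²⁺] in the numerator gives [Zn²⁺] = 2.1 × 10^-4 M.

2.1 × 10^-4 M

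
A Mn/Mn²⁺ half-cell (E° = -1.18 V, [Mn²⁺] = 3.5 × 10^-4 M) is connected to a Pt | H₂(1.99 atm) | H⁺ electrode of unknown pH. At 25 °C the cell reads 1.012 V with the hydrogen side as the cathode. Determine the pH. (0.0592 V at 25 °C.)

E°_cell = 1.18 V and n = 2.
log Q = n(E° − E)/0.0592 = 2×(1.18 − 1.012)/0.0592 = 5.676.
With Q = [Mn²⁺]·P(H₂) / [H⁺]^2, solving for [H⁺] gives log[H⁺] = -4.416, so pH = 4.42.

pH = 4.42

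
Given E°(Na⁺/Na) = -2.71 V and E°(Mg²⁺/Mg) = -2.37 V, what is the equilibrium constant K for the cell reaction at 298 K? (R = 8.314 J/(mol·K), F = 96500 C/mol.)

3.2 × 10^11

E°_cell = -2.37 − (-2.71) = 0.34 V, with n = 2 electrons transferred.
At equilibrium E = 0, so the Nernst equation gives ln K = nFE°/RT = (2)(96500)(0.34)/((8.314)(298)) = 26.49.
K = e^26.49 = 3.2 × 10^11.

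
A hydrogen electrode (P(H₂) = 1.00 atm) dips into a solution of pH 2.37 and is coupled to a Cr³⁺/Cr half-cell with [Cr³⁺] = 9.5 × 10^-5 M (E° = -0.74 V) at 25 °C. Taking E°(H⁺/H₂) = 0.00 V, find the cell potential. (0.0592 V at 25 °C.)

The hydrogen couple is the cathode, so E°_cell = 0.74 V; n = 6.
[H⁺] = 10^(−2.37) = 0.0043 M, and Q = [Cr³⁺]^2·P(H₂)^3 / [H⁺]^6 = 1.5 × 10^6.
E = E° − (0.0592/6) log Q = 0.74 − (0.0592/6)(6.175) = 0.679 V.

0.68 V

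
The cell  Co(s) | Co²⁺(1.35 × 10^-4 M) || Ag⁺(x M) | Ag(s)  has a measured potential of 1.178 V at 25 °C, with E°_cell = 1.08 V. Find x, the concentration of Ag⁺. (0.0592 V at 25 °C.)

From the Nernst equation, log Q = n(E° − E)/0.0592 = 2(1.08 − 1.178)/0.0592 = -3.311, so Q = 4.89 × 10^-4.
With Q = [Co²⁺]/[Ag⁺]^2 and the known concentrations, [Ag⁺]^2 in the denominator gives [Ag⁺] = 0.53 M.

0.53 M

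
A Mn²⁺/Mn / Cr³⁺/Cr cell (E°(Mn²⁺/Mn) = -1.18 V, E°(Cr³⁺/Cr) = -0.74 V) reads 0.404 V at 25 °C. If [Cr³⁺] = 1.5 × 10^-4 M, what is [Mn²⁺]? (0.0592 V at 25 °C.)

From the Nernst equation, log Q = n(E° − E)/0.0592 = 6(0.44 − 0.404)/0.0592 = 3.649, so Q = 4450.
With Q = [Mn²⁺]^3/[Cr³⁺]^2 and the known concentrations, [Mn²⁺]^3 in the numerator gives [Mn²⁺] = 0.046 M.

0.046 M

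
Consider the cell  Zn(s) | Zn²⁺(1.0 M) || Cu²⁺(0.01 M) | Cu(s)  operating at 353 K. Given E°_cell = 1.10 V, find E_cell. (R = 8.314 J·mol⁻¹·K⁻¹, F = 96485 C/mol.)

1.03 V

Balancing electrons gives n = 2; the reaction quotient is Q = [Zn²⁺]/[Cu²⁺] = 100.
E = E° − (RT/nF) ln Q = 1.10 − (8.314×353)/(2×96485) × (4.605) = 1.100 − 0.070 = 1.030 V.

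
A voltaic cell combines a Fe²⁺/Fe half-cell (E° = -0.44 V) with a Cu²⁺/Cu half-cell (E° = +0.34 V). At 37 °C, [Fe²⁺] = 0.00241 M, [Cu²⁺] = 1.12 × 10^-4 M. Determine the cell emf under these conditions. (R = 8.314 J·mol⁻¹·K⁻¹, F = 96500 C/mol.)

The Cu²⁺/Cu couple has the higher reduction potential and acts as the cathode, so E°_cell = +0.34 − (-0.44) = 0.78 V.
Balancing electrons gives n = 2; the reaction quotient is Q = [Fe²⁺]/[Cu²⁺] = 21.5.
E = E° − (RT/nF) ln Q = 0.78 − (8.314×310)/(2×96500) × (3.069) = 0.780 − 0.041 = 0.739 V.

0.739 V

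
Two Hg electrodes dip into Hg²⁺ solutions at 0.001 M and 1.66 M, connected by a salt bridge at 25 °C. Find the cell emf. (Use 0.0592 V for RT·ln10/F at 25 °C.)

Both half-cells are Hg²⁺/Hg, so E°_cell = 0. The concentrated side is the cathode; the cell reaction moves Hg²⁺ from high to low concentration with n = 2.
Q = [Hg²⁺]_dilute/[Hg²⁺]_conc = 0.001/1.66 = 6.02 × 10^-4.
E = 0 − (0.0592/2) log Q = −(0.0592/2)(-3.220) = 0.0953 V.

0.095 V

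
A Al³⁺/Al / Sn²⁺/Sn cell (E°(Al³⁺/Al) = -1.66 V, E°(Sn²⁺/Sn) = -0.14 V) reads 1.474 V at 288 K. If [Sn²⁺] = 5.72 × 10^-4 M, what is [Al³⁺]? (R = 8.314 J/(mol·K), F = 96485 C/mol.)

From the Nernst equation, ln Q = nF(E° − E)/RT = 6×96485×(1.52 − 1.474)/(8.314×288) = 11.122, so Q = 6.76 × 10^4.
With Q = [Al³⁺]^2/[Sn²⁺]^3 and the known concentrations, [Al³⁺]^2 in the numerator gives [Al³⁺] = 0.0036 M.

0.0036 M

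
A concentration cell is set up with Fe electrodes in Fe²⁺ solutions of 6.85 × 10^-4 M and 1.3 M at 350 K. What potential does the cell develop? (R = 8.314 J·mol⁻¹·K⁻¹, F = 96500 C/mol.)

0.11 V

Both half-cells are Fe²⁺/Fe, so E°_cell = 0. The concentrated side is the cathode; the cell reaction moves Fe²⁺ from high to low concentration with n = 2.
Q = [Fe²⁺]_dilute/[Fe²⁺]_conc = 6.85 × 10^-4/1.3 = 5.27 × 10^-4.
E = 0 − (RT/nF) ln Q = −((8.314×350)/(2×96500))(-7.548) = 0.1138 V.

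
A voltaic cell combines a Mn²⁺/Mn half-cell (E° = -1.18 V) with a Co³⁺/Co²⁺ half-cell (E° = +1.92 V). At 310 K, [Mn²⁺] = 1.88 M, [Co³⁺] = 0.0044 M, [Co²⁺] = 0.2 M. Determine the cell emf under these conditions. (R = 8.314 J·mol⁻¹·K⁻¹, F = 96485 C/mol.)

The Co³⁺/Co²⁺ couple has the higher reduction potential and acts as the cathode, so E°_cell = +1.92 − (-1.18) = 3.10 V.
Balancing electrons gives n = 2; the reaction quotient is Q = [Mn²⁺]·[Co²⁺]^2/[Co³⁺]^2 = 3880.
E = E° − (RT/nF) ln Q = 3.10 − (8.314×310)/(2×96485) × (8.265) = 3.100 − 0.110 = 2.990 V.

2.99 V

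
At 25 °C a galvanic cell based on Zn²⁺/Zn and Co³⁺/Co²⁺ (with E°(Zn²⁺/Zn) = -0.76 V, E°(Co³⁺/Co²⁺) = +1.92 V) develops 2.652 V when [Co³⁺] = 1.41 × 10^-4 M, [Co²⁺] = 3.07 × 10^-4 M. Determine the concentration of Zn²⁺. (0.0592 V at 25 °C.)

From the Nernst equation, log Q = n(E° − E)/0.0592 = 2(2.68 − 2.652)/0.0592 = 0.946, so Q = 8.83.
With Q = [Zn²⁺]·[Co²⁺]^2/[Co³⁺]^2 and the known concentrations, [Zn²⁺] in the numerator gives [Zn²⁺] = 1.9 M.

1.9 M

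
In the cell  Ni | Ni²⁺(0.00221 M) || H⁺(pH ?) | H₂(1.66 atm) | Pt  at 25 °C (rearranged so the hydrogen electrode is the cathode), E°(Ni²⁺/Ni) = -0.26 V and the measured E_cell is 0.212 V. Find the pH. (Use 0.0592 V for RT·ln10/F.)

pH = 2.03

E°_cell = 0.26 V and n = 2.
log Q = n(E° − E)/0.0592 = 2×(0.26 − 0.212)/0.0592 = 1.622.
With Q = [Ni²⁺]·P(H₂) / [H⁺]^2, solving for [H⁺] gives log[H⁺] = -2.029, so pH = 2.03.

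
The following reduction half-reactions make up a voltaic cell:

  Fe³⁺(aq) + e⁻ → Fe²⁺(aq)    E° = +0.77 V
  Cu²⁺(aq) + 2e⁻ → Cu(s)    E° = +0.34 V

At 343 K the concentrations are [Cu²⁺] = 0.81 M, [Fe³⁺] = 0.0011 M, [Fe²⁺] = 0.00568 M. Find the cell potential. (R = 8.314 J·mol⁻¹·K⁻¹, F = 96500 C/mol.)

The Fe³⁺/Fe²⁺ couple has the higher reduction potential and acts as the cathode, so E°_cell = +0.77 − (+0.34) = 0.43 V.
Balancing electrons gives n = 2; the reaction quotient is Q = [Cu²⁺]·[Fe²⁺]^2/[Fe³⁺]^2 = 21.6.
E = E° − (RT/nF) ln Q = 0.43 − (8.314×343)/(2×96500) × (3.073) = 0.430 − 0.045 = 0.385 V.

0.385 V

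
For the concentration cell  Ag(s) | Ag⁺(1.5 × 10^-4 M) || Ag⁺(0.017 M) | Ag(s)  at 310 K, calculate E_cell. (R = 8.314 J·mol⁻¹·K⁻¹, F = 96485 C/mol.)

0.13 V

Both half-cells are Ag⁺/Ag, so E°_cell = 0. The concentrated side is the cathode; the cell reaction moves Ag⁺ from high to low concentration with n = 1.
Q = [Ag⁺]_dilute/[Ag⁺]_conc = 1.5 × 10^-4/0.017 = 0.00882.
E = 0 − (RT/nF) ln Q = −((8.314×310)/(1×96485))(-4.730) = 0.1263 V.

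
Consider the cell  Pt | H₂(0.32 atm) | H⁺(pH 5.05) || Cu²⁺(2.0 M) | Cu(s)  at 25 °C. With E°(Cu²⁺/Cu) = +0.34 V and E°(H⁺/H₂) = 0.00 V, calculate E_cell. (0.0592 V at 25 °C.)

0.63 V

The Cu²⁺/Cu couple is the cathode, so E°_cell = 0.34 V; n = 2.
[H⁺] = 10^(−5.05) = 8.9 × 10^-6 M, and Q = [H⁺]^2 / ([Cu²⁺]·P(H₂)) = 1.24 × 10^-10.
E = E° − (0.0592/2) log Q = 0.34 − (0.0592/2)(-9.906) = 0.633 V.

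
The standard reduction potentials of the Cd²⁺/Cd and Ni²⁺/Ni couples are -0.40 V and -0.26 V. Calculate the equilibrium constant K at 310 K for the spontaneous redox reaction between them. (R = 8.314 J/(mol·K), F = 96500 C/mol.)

E°_cell = -0.26 − (-0.40) = 0.14 V, with n = 2 electrons transferred.
At equilibrium E = 0, so the Nernst equation gives ln K = nFE°/RT = (2)(96500)(0.14)/((8.314)(310)) = 10.48.
K = e^10.48 = 3.6 × 10^4.

3.6 × 10^4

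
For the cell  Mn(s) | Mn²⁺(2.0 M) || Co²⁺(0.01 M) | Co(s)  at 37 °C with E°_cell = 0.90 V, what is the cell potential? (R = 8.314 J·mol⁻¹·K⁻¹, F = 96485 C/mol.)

0.829 V

Balancing electrons gives n = 2; the reaction quotient is Q = [Mn²⁺]/[Co²⁺] = 200.
E = E° − (RT/nF) ln Q = 0.90 − (8.314×310)/(2×96485) × (5.298) = 0.900 − 0.071 = 0.829 V.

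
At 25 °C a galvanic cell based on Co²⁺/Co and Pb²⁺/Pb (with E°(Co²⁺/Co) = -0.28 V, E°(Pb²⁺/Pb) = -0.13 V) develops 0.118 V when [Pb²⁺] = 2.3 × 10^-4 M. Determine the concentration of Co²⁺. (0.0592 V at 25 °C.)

0.0028 M

From the Nernst equation, log Q = n(E° − E)/0.0592 = 2(0.15 − 0.118)/0.0592 = 1.081, so Q = 12.1.
With Q = [Co²⁺]/[Pb²⁺] and the known concentrations, [Co²⁺] in the numerator gives [Co²⁺] = 0.0028 M.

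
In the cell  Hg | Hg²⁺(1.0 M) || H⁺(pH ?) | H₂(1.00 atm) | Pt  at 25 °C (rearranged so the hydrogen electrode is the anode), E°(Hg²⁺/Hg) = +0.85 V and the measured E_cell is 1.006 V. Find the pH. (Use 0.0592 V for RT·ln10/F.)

pH = 2.64

E°_cell = 0.85 V and n = 2.
log Q = n(E° − E)/0.0592 = 2×(0.85 − 1.006)/0.0592 = -5.270.
With Q = [H⁺]^2 / ([Hg²⁺]·P(H₂)), solving for [H⁺] gives log[H⁺] = -2.635, so pH = 2.64.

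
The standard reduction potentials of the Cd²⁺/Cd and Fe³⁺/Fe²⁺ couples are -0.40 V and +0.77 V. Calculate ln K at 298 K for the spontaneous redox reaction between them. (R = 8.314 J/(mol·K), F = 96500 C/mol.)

E°_cell = +0.77 − (-0.40) = 1.17 V, with n = 2 electrons transferred.
At equilibrium E = 0, so the Nernst equation gives ln K = nFE°/RT = (2)(96500)(1.17)/((8.314)(298)) = 91.14.

ln K = 91.1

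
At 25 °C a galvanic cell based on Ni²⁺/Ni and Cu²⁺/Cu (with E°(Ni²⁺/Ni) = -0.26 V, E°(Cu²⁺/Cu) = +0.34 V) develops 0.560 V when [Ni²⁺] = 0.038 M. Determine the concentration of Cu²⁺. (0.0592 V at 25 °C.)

From the Nernst equation, log Q = n(E° − E)/0.0592 = 2(0.60 − 0.560)/0.0592 = 1.351, so Q = 22.5.
With Q = [Ni²⁺]/[Cu²⁺] and the known concentrations, [Cu²⁺] in the denominator gives [Cu²⁺] = 0.0017 M.

0.0017 M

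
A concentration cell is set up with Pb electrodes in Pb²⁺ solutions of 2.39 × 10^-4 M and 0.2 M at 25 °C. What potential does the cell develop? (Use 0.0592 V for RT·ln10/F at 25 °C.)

Both half-cells are Pb²⁺/Pb, so E°_cell = 0. The concentrated side is the cathode; the cell reaction moves Pb²⁺ from high to low concentration with n = 2.
Q = [Pb²⁺]_dilute/[Pb²⁺]_conc = 2.39 × 10^-4/0.2 = 0.00119.
E = 0 − (0.0592/2) log Q = −(0.0592/2)(-2.923) = 0.0865 V.

0.087 V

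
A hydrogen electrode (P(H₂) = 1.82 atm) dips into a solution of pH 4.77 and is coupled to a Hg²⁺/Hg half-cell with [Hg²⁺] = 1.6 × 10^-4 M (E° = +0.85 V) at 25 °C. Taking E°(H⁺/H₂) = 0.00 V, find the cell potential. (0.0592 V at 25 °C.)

The Hg²⁺/Hg couple is the cathode, so E°_cell = 0.85 V; n = 2.
[H⁺] = 10^(−4.77) = 1.7 × 10^-5 M, and Q = [H⁺]^2 / ([Hg²⁺]·P(H₂)) = 9.9 × 10^-7.
E = E° − (0.0592/2) log Q = 0.85 − (0.0592/2)(-6.004) = 1.028 V.

1.03 V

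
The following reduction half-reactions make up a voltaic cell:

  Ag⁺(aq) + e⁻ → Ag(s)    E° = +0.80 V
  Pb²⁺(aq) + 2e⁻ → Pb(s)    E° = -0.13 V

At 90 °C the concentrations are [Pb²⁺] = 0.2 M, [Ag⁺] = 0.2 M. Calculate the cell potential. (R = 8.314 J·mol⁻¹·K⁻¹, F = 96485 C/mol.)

The Ag⁺/Ag couple has the higher reduction potential and acts as the cathode, so E°_cell = +0.80 − (-0.13) = 0.93 V.
Balancing electrons gives n = 2; the reaction quotient is Q = [Pb²⁺]/[Ag⁺]^2 = 5.00.
E = E° − (RT/nF) ln Q = 0.93 − (8.314×363)/(2×96485) × (1.609) = 0.930 − 0.025 = 0.905 V.

0.905 V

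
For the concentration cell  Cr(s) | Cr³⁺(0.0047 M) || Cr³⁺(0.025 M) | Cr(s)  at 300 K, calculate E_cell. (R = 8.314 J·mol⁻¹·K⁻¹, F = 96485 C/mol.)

Both half-cells are Cr³⁺/Cr, so E°_cell = 0. The concentrated side is the cathode; the cell reaction moves Cr³⁺ from high to low concentration with n = 3.
Q = [Cr³⁺]_dilute/[Cr³⁺]_conc = 0.0047/0.025 = 0.188.
E = 0 − (RT/nF) ln Q = −((8.314×300)/(3×96485))(-1.671) = 0.0144 V.

0.014 V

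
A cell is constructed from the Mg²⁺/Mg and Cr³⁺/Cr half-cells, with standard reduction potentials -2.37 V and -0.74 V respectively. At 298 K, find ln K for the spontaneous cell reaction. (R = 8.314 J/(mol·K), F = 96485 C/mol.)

ln K = 380.9

E°_cell = -0.74 − (-2.37) = 1.63 V, with n = 6 electrons transferred.
At equilibrium E = 0, so the Nernst equation gives ln K = nFE°/RT = (6)(96485)(1.63)/((8.314)(298)) = 380.87.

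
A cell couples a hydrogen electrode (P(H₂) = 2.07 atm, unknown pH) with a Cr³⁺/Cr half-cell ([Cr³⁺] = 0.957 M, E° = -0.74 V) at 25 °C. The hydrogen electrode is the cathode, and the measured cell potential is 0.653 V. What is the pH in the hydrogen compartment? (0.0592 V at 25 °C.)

E°_cell = 0.74 V and n = 6.
log Q = n(E° − E)/0.0592 = 6×(0.74 − 0.653)/0.0592 = 8.818.
With Q = [Cr³⁺]^2·P(H₂)^3 / [H⁺]^6, solving for [H⁺] gives log[H⁺] = -1.318, so pH = 1.32.

pH = 1.32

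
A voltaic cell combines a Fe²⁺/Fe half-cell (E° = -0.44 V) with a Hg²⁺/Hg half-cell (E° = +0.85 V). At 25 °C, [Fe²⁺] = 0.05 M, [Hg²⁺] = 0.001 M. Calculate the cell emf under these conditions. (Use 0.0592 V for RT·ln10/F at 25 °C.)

1.24 V

The Hg²⁺/Hg couple has the higher reduction potential and acts as the cathode, so E°_cell = +0.85 − (-0.44) = 1.29 V.
Balancing electrons gives n = 2; the reaction quotient is Q = [Fe²⁺]/[Hg²⁺] = 50.0.
At 25 °C, E = E° − (0.0592/n) log Q = 1.29 − (0.0592/2)(1.699) = 1.290 − 0.050 = 1.240 V.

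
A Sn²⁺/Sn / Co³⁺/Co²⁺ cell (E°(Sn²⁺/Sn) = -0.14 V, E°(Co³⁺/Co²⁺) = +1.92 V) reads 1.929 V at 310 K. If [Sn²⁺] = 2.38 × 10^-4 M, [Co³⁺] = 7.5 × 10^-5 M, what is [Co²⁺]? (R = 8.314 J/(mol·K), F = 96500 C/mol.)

0.66 M

From the Nernst equation, ln Q = nF(E° − E)/RT = 2×96500×(2.06 − 1.929)/(8.314×310) = 9.810, so Q = 1.82 × 10^4.
With Q = [Sn²⁺]·[Co²⁺]^2/[Co³⁺]^2 and the known concentrations, [Co²⁺]^2 in the numerator gives [Co²⁺] = 0.66 M.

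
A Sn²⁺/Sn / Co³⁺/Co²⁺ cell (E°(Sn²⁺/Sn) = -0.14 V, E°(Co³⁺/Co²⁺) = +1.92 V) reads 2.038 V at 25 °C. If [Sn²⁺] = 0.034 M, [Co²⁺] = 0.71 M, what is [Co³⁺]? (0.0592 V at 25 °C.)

0.056 M

From the Nernst equation, log Q = n(E° − E)/0.0592 = 2(2.06 − 2.038)/0.0592 = 0.743, so Q = 5.54.
With Q = [Sn²⁺]·[Co²⁺]^2/[Co³⁺]^2 and the known concentrations, [Co³⁺]^2 in the denominator gives [Co³⁺] = 0.056 M.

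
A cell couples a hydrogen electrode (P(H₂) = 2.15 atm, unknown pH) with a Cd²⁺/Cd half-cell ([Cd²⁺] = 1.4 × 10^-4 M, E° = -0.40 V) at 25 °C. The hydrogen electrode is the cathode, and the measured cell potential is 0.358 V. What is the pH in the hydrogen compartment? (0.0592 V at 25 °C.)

E°_cell = 0.40 V and n = 2.
log Q = n(E° − E)/0.0592 = 2×(0.40 − 0.358)/0.0592 = 1.419.
With Q = [Cd²⁺]·P(H₂) / [H⁺]^2, solving for [H⁺] gives log[H⁺] = -2.470, so pH = 2.47.

pH = 2.47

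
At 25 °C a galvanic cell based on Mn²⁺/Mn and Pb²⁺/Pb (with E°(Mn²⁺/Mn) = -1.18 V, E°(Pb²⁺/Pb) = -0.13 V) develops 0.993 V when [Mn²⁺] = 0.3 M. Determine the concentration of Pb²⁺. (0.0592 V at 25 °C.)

From the Nernst equation, log Q = n(E° − E)/0.0592 = 2(1.05 − 0.993)/0.0592 = 1.926, so Q = 84.3.
With Q = [Mn²⁺]/[Pb²⁺] and the known concentrations, [Pb²⁺] in the denominator gives [Pb²⁺] = 0.0036 M.

0.0036 M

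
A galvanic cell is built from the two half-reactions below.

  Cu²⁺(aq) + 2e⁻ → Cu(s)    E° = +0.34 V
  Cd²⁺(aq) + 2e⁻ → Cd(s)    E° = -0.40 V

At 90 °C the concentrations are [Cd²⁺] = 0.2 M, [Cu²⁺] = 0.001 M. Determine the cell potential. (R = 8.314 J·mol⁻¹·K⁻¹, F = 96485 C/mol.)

The Cu²⁺/Cu couple has the higher reduction potential and acts as the cathode, so E°_cell = +0.34 − (-0.40) = 0.74 V.
Balancing electrons gives n = 2; the reaction quotient is Q = [Cd²⁺]/[Cu²⁺] = 200.
E = E° − (RT/nF) ln Q = 0.74 − (8.314×363)/(2×96485) × (5.298) = 0.740 − 0.083 = 0.657 V.

0.657 V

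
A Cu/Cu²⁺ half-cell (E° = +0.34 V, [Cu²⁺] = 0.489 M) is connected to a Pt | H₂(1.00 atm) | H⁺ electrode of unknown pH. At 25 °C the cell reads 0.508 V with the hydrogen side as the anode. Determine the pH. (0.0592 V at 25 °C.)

pH = 2.99

E°_cell = 0.34 V and n = 2.
log Q = n(E° − E)/0.0592 = 2×(0.34 − 0.508)/0.0592 = -5.676.
With Q = [H⁺]^2 / ([Cu²⁺]·P(H₂)), solving for [H⁺] gives log[H⁺] = -2.993, so pH = 2.99.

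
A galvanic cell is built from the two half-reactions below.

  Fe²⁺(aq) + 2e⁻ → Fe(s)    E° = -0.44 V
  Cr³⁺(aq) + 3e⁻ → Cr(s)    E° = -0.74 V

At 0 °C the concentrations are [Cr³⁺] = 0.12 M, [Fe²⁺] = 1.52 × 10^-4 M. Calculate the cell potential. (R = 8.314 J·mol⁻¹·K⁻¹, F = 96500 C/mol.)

0.213 V

The Fe²⁺/Fe couple has the higher reduction potential and acts as the cathode, so E°_cell = -0.44 − (-0.74) = 0.30 V.
Balancing electrons gives n = 6; the reaction quotient is Q = [Cr³⁺]^2/[Fe²⁺]^3 = 4.1 × 10^9.
E = E° − (RT/nF) ln Q = 0.30 − (8.314×273)/(6×96500) × (22.134) = 0.300 − 0.087 = 0.213 V.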